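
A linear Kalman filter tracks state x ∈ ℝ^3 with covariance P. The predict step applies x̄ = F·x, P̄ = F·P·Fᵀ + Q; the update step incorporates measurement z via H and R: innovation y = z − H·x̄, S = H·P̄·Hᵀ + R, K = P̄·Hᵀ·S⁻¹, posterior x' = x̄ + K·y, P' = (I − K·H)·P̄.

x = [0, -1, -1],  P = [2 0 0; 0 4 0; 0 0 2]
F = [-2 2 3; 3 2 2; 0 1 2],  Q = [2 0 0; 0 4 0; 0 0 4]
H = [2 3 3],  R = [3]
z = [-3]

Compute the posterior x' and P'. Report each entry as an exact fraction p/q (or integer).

x̄ = F·x = [-5, -4, -3]
P̄ = F·P·Fᵀ + Q = [44 16 20; 16 46 16; 20 16 16]
y = z − H·x̄ = [28]
S = H·P̄·Hᵀ + R = [1457]
K = P̄·Hᵀ·S⁻¹ = [196/1457; 218/1457; 136/1457]
x' = x̄ + K·y = [-1797/1457, 276/1457, -563/1457]
P' = (I − K·H)·P̄ = [25692/1457 -19416/1457 2484/1457; -19416/1457 19498/1457 -6336/1457; 2484/1457 -6336/1457 4816/1457]

x' = [-1797/1457, 276/1457, -563/1457]
P' = [25692/1457 -19416/1457 2484/1457; -19416/1457 19498/1457 -6336/1457; 2484/1457 -6336/1457 4816/1457]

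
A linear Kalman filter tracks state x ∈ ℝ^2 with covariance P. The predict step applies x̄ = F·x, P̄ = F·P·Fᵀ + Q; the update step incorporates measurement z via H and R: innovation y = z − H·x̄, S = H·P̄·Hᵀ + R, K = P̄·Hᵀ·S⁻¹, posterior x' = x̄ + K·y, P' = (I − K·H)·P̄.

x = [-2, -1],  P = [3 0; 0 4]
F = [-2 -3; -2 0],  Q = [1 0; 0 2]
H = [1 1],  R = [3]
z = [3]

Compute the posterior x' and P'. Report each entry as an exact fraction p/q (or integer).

x̄ = F·x = [7, 4]
P̄ = F·P·Fᵀ + Q = [49 12; 12 14]
y = z − H·x̄ = [-8]
S = H·P̄·Hᵀ + R = [90]
K = P̄·Hᵀ·S⁻¹ = [61/90; 13/45]
x' = x̄ + K·y = [71/45, 76/45]
P' = (I − K·H)·P̄ = [689/90 -253/45; -253/45 292/45]

x' = [71/45, 76/45]
P' = [689/90 -253/45; -253/45 292/45]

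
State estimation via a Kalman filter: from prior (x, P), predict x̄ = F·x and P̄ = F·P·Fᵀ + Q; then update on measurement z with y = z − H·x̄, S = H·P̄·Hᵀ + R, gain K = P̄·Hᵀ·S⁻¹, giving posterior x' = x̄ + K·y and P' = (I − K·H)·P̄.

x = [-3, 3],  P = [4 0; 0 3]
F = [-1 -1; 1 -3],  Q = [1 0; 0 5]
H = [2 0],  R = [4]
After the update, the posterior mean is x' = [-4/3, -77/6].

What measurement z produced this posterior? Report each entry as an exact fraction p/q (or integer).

z = [-3]

x̄ = F·x = [0, -12]
P̄ = F·P·Fᵀ + Q = [8 5; 5 36]
S = H·P̄·Hᵀ + R = [36]
K = P̄·Hᵀ·S⁻¹ = [4/9; 5/18]
x' − x̄ = [-4/3, -5/6] = K·y
y = (KᵀK)⁻¹·Kᵀ·(x' − x̄) = [-3]
z = y + H·x̄ = [-3] + [0] = [-3]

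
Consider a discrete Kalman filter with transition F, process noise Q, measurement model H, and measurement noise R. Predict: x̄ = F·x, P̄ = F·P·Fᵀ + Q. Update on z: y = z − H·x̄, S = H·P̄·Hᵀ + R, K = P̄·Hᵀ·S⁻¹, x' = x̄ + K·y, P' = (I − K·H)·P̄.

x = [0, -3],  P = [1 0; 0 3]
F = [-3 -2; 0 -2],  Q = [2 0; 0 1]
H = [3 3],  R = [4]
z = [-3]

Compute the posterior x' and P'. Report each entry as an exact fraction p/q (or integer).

x' = [-831/544, 339/544]
P' = [1487/544 -1347/544; -1347/544 1447/544]

x̄ = F·x = [6, 6]
P̄ = F·P·Fᵀ + Q = [23 12; 12 13]
y = z − H·x̄ = [-39]
S = H·P̄·Hᵀ + R = [544]
K = P̄·Hᵀ·S⁻¹ = [105/544; 75/544]
x' = x̄ + K·y = [-831/544, 339/544]
P' = (I − K·H)·P̄ = [1487/544 -1347/544; -1347/544 1447/544]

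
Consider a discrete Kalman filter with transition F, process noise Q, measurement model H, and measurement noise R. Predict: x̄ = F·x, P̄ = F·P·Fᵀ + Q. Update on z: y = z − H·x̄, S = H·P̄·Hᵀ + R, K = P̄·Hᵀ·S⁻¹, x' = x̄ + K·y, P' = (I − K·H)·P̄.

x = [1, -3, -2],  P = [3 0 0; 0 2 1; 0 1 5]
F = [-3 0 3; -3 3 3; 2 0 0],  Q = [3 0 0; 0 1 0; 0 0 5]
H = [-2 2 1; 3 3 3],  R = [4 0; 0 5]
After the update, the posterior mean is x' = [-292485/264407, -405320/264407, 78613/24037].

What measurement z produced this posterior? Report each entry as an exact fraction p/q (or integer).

x̄ = F·x = [-9, -18, 2]
P̄ = F·P·Fᵀ + Q = [75 81 -18; 81 109 -18; -18 -18 17]
S = H·P̄·Hᵀ + R = [109 147; 147 2624]
K = P̄·Hᵀ·S⁻¹ = [-76602/264407 46008/264407; 23860/264407 50658/264407; 4817/24037 -792/24037]
x' − x̄ = [2087178/264407, 4354006/264407, 30539/24037] = K·y
y = (KᵀK)⁻¹·Kᵀ·(x' − x̄) = [19, 77]
z = y + H·x̄ = [19, 77] + [-16, -75] = [3, 2]

z = [3, 2]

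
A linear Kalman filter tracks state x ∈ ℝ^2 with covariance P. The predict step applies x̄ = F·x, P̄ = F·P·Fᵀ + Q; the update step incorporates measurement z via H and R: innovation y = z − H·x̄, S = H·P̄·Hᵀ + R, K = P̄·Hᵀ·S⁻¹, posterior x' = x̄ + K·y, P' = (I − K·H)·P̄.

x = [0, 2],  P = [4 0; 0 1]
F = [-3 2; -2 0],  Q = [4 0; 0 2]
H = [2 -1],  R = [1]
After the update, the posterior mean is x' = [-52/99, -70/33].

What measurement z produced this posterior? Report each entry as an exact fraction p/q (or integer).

x̄ = F·x = [4, 0]
P̄ = F·P·Fᵀ + Q = [44 24; 24 18]
S = H·P̄·Hᵀ + R = [99]
K = P̄·Hᵀ·S⁻¹ = [64/99; 10/33]
x' − x̄ = [-448/99, -70/33] = K·y
y = (KᵀK)⁻¹·Kᵀ·(x' − x̄) = [-7]
z = y + H·x̄ = [-7] + [8] = [1]

z = [1]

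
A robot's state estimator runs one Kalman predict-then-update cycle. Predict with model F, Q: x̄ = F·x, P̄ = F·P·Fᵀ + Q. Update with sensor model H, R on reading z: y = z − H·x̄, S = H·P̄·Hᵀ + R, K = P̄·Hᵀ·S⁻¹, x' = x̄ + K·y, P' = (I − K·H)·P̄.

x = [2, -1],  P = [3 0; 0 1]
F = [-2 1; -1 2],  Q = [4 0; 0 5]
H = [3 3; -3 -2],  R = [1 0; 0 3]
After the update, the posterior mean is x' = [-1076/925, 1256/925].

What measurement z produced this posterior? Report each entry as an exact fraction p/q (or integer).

x̄ = F·x = [-5, -4]
P̄ = F·P·Fᵀ + Q = [17 8; 8 12]
S = H·P̄·Hᵀ + R = [406 -345; -345 300]
K = P̄·Hᵀ·S⁻¹ = [-41/185 -1327/2775; 96/185 404/925]
x' − x̄ = [3549/925, 4956/925] = K·y
y = (KᵀK)⁻¹·Kᵀ·(x' − x̄) = [28, -21]
z = y + H·x̄ = [28, -21] + [-27, 23] = [1, 2]

z = [1, 2]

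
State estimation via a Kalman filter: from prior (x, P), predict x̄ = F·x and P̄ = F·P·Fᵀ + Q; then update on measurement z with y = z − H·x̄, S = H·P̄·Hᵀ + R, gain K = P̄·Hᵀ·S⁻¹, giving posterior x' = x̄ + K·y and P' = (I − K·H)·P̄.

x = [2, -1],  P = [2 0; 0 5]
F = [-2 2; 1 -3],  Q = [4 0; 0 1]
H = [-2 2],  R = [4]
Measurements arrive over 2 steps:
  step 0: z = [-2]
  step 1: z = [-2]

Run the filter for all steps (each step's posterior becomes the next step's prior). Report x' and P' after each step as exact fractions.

step 0: x' = [-102/149, -239/149], P' = [412/149 346/149; 346/149 428/149]
step 1: x' = [1786/2461, -156/2461], P' = [8604/2461 7698/2461; 7698/2461 18357/4922]

step 0: x̄ = F·x = [-6, 5]
step 0: P̄ = F·P·Fᵀ + Q = [32 -34; -34 48]
step 0: y = z − H·x̄ = [-24]
step 0: S = H·P̄·Hᵀ + R = [596]
step 0: K = P̄·Hᵀ·S⁻¹ = [-33/149; 41/149]
step 0: x' = x̄ + K·y = [-102/149, -239/149]
step 0: P' = (I − K·H)·P̄ = [412/149 346/149; 346/149 428/149]
step 1: x̄ = F·x = [-274/149, 615/149]
step 1: P̄ = F·P·Fᵀ + Q = [1188/149 -624/149; -624/149 2337/149]
step 1: y = z − H·x̄ = [-2076/149]
step 1: S = H·P̄·Hᵀ + R = [19688/149]
step 1: K = P̄·Hᵀ·S⁻¹ = [-453/2461; 2961/9844]
step 1: x' = x̄ + K·y = [1786/2461, -156/2461]
step 1: P' = (I − K·H)·P̄ = [8604/2461 7698/2461; 7698/2461 18357/4922]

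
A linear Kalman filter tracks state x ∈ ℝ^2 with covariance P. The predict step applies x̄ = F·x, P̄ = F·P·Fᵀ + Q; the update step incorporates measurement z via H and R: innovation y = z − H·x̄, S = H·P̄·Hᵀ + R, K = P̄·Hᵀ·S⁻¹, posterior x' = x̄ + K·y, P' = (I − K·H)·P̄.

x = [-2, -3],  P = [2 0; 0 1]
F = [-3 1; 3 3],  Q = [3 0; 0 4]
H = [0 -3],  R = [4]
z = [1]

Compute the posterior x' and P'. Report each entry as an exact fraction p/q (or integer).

x' = [-1131/283, -153/283]
P' = [4201/283 -60/283; -60/283 124/283]

x̄ = F·x = [3, -15]
P̄ = F·P·Fᵀ + Q = [22 -15; -15 31]
y = z − H·x̄ = [-44]
S = H·P̄·Hᵀ + R = [283]
K = P̄·Hᵀ·S⁻¹ = [45/283; -93/283]
x' = x̄ + K·y = [-1131/283, -153/283]
P' = (I − K·H)·P̄ = [4201/283 -60/283; -60/283 124/283]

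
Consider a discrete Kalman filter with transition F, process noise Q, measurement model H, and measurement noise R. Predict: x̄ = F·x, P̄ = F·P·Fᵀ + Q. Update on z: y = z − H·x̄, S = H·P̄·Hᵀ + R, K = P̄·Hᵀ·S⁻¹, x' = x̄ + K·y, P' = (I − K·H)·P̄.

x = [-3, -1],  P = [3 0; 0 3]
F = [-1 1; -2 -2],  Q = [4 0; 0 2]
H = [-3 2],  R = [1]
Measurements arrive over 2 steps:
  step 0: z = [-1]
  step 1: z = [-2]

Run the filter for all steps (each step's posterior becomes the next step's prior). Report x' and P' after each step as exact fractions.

step 0: x' = [48/13, 76/15], P' = [70/13 8; 8 182/15]
step 1: x' = [-112700/147599, -320272/147599], P' = [444628/147599 662696/147599; 662696/147599 1024526/147599]

step 0: x̄ = F·x = [2, 8]
step 0: P̄ = F·P·Fᵀ + Q = [10 0; 0 26]
step 0: y = z − H·x̄ = [-11]
step 0: S = H·P̄·Hᵀ + R = [195]
step 0: K = P̄·Hᵀ·S⁻¹ = [-2/13; 4/15]
step 0: x' = x̄ + K·y = [48/13, 76/15]
step 0: P' = (I − K·H)·P̄ = [70/13 8; 8 182/15]
step 1: x̄ = F·x = [268/195, -3416/195]
step 1: P̄ = F·P·Fᵀ + Q = [1076/195 -2632/195; -2632/195 26534/195]
step 1: y = z − H·x̄ = [7246/195]
step 1: S = H·P̄·Hᵀ + R = [147599/195]
step 1: K = P̄·Hᵀ·S⁻¹ = [-8492/147599; 60964/147599]
step 1: x' = x̄ + K·y = [-112700/147599, -320272/147599]
step 1: P' = (I − K·H)·P̄ = [444628/147599 662696/147599; 662696/147599 1024526/147599]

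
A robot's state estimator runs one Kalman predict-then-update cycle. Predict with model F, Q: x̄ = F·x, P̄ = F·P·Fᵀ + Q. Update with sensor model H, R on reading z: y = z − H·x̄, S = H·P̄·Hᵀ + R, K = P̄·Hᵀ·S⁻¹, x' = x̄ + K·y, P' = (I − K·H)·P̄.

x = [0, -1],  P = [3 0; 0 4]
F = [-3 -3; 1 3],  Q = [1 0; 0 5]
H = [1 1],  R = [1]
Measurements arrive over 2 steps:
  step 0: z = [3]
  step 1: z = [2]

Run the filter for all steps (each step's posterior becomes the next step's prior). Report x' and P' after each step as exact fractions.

step 0: x' = [6, -60/19], P' = [45 -44; -44 835/19]
step 1: x' = [-28432/3553, 35272/3553], P' = [32916/3553 -32783/3553; -32783/3553 36184/3553]

step 0: x̄ = F·x = [3, -3]
step 0: P̄ = F·P·Fᵀ + Q = [64 -45; -45 44]
step 0: y = z − H·x̄ = [3]
step 0: S = H·P̄·Hᵀ + R = [19]
step 0: K = P̄·Hᵀ·S⁻¹ = [1; -1/19]
step 0: x' = x̄ + K·y = [6, -60/19]
step 0: P' = (I − K·H)·P̄ = [45 -44; -44 835/19]
step 1: x̄ = F·x = [-162/19, -66/19]
step 1: P̄ = F·P·Fᵀ + Q = [181/19 -48/19; -48/19 3449/19]
step 1: y = z − H·x̄ = [14]
step 1: S = H·P̄·Hᵀ + R = [187]
step 1: K = P̄·Hᵀ·S⁻¹ = [7/187; 179/187]
step 1: x' = x̄ + K·y = [-28432/3553, 35272/3553]
step 1: P' = (I − K·H)·P̄ = [32916/3553 -32783/3553; -32783/3553 36184/3553]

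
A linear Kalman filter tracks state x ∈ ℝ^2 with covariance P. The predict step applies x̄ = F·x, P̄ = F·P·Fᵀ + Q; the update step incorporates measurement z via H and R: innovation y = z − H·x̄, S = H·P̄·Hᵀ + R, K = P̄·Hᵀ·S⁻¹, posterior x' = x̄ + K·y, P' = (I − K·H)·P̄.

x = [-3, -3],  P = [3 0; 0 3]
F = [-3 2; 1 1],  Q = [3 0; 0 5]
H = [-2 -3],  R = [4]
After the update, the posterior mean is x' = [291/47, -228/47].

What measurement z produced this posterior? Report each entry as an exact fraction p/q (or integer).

x̄ = F·x = [3, -6]
P̄ = F·P·Fᵀ + Q = [42 -3; -3 11]
S = H·P̄·Hᵀ + R = [235]
K = P̄·Hᵀ·S⁻¹ = [-15/47; -27/235]
x' − x̄ = [150/47, 54/47] = K·y
y = (KᵀK)⁻¹·Kᵀ·(x' − x̄) = [-10]
z = y + H·x̄ = [-10] + [12] = [2]

z = [2]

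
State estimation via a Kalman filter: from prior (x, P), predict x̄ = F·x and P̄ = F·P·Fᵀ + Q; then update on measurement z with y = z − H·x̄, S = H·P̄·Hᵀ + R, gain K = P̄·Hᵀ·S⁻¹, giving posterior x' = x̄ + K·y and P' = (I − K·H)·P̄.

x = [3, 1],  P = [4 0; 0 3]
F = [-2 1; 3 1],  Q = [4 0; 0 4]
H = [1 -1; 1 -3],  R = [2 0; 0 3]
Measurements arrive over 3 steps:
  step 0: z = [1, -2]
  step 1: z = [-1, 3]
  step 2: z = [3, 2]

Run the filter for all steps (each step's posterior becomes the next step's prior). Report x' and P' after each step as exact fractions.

step 0: x' = [1043/599, 2168/1797], P' = [1941/599 801/599; 801/599 1499/1797]
step 1: x' = [-3097902/3882473, -3772145/3882473], P' = [8615346/3882473 3448560/3882473; 3448560/3882473 2472392/3882473]
step 2: x' = [134040356/106315147, -1559632735/2976824116], P' = [235917444/106315147 94427790/106315147; 94427790/106315147 946928607/1488412058]

step 0: x̄ = F·x = [-5, 10]
step 0: P̄ = F·P·Fᵀ + Q = [23 -21; -21 43]
step 0: y = z − H·x̄ = [16, 33]
step 0: S = H·P̄·Hᵀ + R = [110 236; 236 539]
step 0: K = P̄·Hᵀ·S⁻¹ = [570/599 -154/599; 452/1797 -698/1797]
step 0: x' = x̄ + K·y = [1043/599, 2168/1797]
step 0: P' = (I − K·H)·P̄ = [1941/599 801/599; 801/599 1499/1797]
step 1: x̄ = F·x = [-4090/1797, 11555/1797]
step 1: P̄ = F·P·Fᵀ + Q = [22367/1797 -31036/1797; -31036/1797 75512/1797]
step 1: y = z − H·x̄ = [4616/599, 44146/1797]
step 1: S = H·P̄·Hᵀ + R = [54515/599 124349/599; 124349/599 893582/1797]
step 1: K = P̄·Hᵀ·S⁻¹ = [2583393/3882473 -576778/3882473; 488084/3882473 -1322872/3882473]
step 1: x' = x̄ + K·y = [-3097902/3882473, -3772145/3882473]
step 1: P' = (I − K·H)·P̄ = [8615346/3882473 3448560/3882473; 3448560/3882473 2472392/3882473]
step 2: x̄ = F·x = [346237/554639, -13065851/3882473]
step 2: P̄ = F·P·Fᵀ + Q = [5524204/554639 -6538732/554639; -6538732/554639 116231758/3882473]
step 2: y = z − H·x̄ = [-3842091/3882473, -33856266/3882473]
step 2: S = H·P̄·Hᵀ + R = [254208380/3882473 570449198/3882473; 570449198/3882473 1371029413/3882473]
step 2: K = P̄·Hᵀ·S⁻¹ = [70744827/106315147 -15788642/106315147; 375060453/2976824116 -506265587/1488412058]
step 2: x' = x̄ + K·y = [134040356/106315147, -1559632735/2976824116]
step 2: P' = (I − K·H)·P̄ = [235917444/106315147 94427790/106315147; 94427790/106315147 946928607/1488412058]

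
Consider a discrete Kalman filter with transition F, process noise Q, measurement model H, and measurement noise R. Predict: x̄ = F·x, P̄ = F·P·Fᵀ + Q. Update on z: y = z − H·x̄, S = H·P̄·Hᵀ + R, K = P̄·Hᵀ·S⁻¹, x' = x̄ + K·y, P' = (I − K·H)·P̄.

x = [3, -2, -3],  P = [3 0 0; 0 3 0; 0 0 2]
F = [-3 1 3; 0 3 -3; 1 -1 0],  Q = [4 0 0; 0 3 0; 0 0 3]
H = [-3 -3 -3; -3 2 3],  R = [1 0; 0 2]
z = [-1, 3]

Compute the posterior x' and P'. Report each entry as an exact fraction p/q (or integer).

x̄ = F·x = [-20, 3, 5]
P̄ = F·P·Fᵀ + Q = [52 -9 -12; -9 48 -9; -12 -9 9]
y = z − H·x̄ = [-37, -78]
S = H·P̄·Hᵀ + R = [442 207; 207 959]
K = P̄·Hᵀ·S⁻¹ = [-45717/381029 -73569/381029; -106182/381029 61062/381029; 25209/381029 12438/381029]
x' = x̄ + K·y = [-190669/381029, 308985/381029, 2248/381029]
P' = (I − K·H)·P̄ = [112337/381029 -481167/381029 384069/381029; -481167/381029 2871060/381029 -2354499/381029; 384069/381029 -2354499/381029 1962027/381029]

x' = [-190669/381029, 308985/381029, 2248/381029]
P' = [112337/381029 -481167/381029 384069/381029; -481167/381029 2871060/381029 -2354499/381029; 384069/381029 -2354499/381029 1962027/381029]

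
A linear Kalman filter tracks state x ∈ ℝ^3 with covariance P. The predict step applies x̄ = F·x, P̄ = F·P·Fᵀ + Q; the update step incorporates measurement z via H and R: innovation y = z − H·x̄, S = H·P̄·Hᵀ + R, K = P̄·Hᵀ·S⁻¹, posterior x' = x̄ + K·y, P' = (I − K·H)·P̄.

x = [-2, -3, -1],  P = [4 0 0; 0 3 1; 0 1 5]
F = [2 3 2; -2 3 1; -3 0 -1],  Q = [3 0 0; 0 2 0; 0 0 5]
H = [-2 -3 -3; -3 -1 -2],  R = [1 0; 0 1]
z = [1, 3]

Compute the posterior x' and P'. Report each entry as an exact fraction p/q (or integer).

x' = [-22716/12359, -36888/61795, 92964/61795]
P' = [72373/49436 40487/24718 -133999/49436; 40487/24718 174613/61795 -476853/123590; -133999/49436 -476853/123590 1429013/247180]

x̄ = F·x = [-15, -6, 7]
P̄ = F·P·Fᵀ + Q = [78 30 -37; 30 56 16; -37 16 46]
y = z − H·x̄ = [-26, -34]
S = H·P̄·Hᵀ + R = [1435 905; 905 743]
K = P̄·Hᵀ·S⁻¹ = [14329/49436 -30095/49436; -21989/123590 -565/24718; -85931/247180 21133/49436]
x' = x̄ + K·y = [-22716/12359, -36888/61795, 92964/61795]
P' = (I − K·H)·P̄ = [72373/49436 40487/24718 -133999/49436; 40487/24718 174613/61795 -476853/123590; -133999/49436 -476853/123590 1429013/247180]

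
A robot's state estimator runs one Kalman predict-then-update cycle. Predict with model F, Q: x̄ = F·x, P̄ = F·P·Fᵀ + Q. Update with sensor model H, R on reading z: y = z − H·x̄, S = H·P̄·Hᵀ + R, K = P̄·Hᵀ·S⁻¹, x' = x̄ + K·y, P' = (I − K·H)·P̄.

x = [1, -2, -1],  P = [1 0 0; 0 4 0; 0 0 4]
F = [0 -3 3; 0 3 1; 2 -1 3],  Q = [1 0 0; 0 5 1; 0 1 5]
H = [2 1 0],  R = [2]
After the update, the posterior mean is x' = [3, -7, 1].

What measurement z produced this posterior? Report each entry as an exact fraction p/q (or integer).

z = [-1]

x̄ = F·x = [3, -7, 1]
P̄ = F·P·Fᵀ + Q = [73 -24 48; -24 45 1; 48 1 49]
S = H·P̄·Hᵀ + R = [243]
K = P̄·Hᵀ·S⁻¹ = [122/243; -1/81; 97/243]
x' − x̄ = [0, 0, 0] = K·y
y = (KᵀK)⁻¹·Kᵀ·(x' − x̄) = [0]
z = y + H·x̄ = [0] + [-1] = [-1]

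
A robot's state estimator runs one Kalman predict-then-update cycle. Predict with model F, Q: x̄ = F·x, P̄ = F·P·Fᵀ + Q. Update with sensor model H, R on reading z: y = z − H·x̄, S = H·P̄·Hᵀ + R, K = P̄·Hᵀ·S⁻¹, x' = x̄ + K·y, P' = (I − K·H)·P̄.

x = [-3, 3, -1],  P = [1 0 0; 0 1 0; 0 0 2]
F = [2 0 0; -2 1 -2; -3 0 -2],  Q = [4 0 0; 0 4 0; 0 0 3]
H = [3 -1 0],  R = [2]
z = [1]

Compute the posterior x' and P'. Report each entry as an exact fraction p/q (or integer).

x' = [30/23, 79/23, 61/23]
P' = [136/115 352/115 206/115; 352/115 1114/115 682/115; 206/115 682/115 1276/115]

x̄ = F·x = [-6, 11, 11]
P̄ = F·P·Fᵀ + Q = [8 -4 -6; -4 17 14; -6 14 20]
y = z − H·x̄ = [30]
S = H·P̄·Hᵀ + R = [115]
K = P̄·Hᵀ·S⁻¹ = [28/115; -29/115; -32/115]
x' = x̄ + K·y = [30/23, 79/23, 61/23]
P' = (I − K·H)·P̄ = [136/115 352/115 206/115; 352/115 1114/115 682/115; 206/115 682/115 1276/115]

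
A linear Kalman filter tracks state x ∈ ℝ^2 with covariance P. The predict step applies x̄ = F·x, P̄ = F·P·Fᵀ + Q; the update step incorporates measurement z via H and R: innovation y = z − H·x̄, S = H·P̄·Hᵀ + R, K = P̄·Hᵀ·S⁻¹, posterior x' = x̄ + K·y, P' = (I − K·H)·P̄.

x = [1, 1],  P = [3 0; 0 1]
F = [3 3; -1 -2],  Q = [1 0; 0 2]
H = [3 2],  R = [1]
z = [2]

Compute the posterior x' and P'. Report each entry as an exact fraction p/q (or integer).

x̄ = F·x = [6, -3]
P̄ = F·P·Fᵀ + Q = [37 -15; -15 9]
y = z − H·x̄ = [-10]
S = H·P̄·Hᵀ + R = [190]
K = P̄·Hᵀ·S⁻¹ = [81/190; -27/190]
x' = x̄ + K·y = [33/19, -30/19]
P' = (I − K·H)·P̄ = [469/190 -663/190; -663/190 981/190]

x' = [33/19, -30/19]
P' = [469/190 -663/190; -663/190 981/190]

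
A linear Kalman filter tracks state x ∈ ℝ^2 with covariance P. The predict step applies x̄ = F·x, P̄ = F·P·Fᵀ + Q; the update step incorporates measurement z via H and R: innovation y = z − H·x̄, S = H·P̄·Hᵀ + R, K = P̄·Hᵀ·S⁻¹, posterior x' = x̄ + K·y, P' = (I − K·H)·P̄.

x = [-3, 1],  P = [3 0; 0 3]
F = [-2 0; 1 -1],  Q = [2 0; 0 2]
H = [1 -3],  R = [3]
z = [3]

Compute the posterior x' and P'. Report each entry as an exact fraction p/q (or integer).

x̄ = F·x = [6, -4]
P̄ = F·P·Fᵀ + Q = [14 -6; -6 8]
y = z − H·x̄ = [-15]
S = H·P̄·Hᵀ + R = [125]
K = P̄·Hᵀ·S⁻¹ = [32/125; -6/25]
x' = x̄ + K·y = [54/25, -2/5]
P' = (I − K·H)·P̄ = [726/125 42/25; 42/25 4/5]

x' = [54/25, -2/5]
P' = [726/125 42/25; 42/25 4/5]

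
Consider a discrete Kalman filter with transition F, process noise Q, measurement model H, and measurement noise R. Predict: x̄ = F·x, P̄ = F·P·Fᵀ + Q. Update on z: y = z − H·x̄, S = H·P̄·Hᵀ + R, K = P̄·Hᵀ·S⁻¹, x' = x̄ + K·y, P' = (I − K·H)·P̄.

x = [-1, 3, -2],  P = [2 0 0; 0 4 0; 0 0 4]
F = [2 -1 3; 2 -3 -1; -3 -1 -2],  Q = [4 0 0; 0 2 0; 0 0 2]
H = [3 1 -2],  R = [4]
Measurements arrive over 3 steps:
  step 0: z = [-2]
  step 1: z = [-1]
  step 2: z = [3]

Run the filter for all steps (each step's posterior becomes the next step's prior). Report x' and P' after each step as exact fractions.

step 0: x' = [-479/541, -3477/541, -1868/541], P' = [2140/541 -2284/541 1840/541; -2284/541 25368/541 9200/541; 1840/541 9200/541 7528/541]
step 1: x' = [-209195/963629, 21736802/963629, 11051096/963629], P' = [1832140/963629 -15672452/963629 -5477796/963629; -15672452/963629 559423888/963629 256089984/963629; -5477796/963629 256089984/963629 120149534/963629]
step 2: x' = [1781155842/994866349, -34889446359/994866349, -16305135267/994866349], P' = [4761474170/994866349 -125681783534/994866349 -56161722548/994866349; -125681783534/994866349 4755169648238/994866349 2191203664240/994866349; -56161722548/994866349 2191203664240/994866349 1012728382046/994866349]

step 0: x̄ = F·x = [-11, -9, 4]
step 0: P̄ = F·P·Fᵀ + Q = [52 8 -32; 8 50 8; -32 8 40]
step 0: y = z − H·x̄ = [48]
step 0: S = H·P̄·Hᵀ + R = [1082]
step 0: K = P̄·Hᵀ·S⁻¹ = [114/541; 29/541; -84/541]
step 0: x' = x̄ + K·y = [-479/541, -3477/541, -1868/541]
step 0: P' = (I − K·H)·P̄ = [2140/541 -2284/541 1840/541; -2284/541 25368/541 9200/541; 1840/541 9200/541 7528/541]
step 1: x̄ = F·x = [-3085/541, 11341/541, 8650/541]
step 1: P̄ = F·P·Fᵀ + Q = [79860/541 14112/541 -68044/541; 14112/541 320730/541 124892/541; -68044/541 124892/541 120998/541]
step 1: y = z − H·x̄ = [14673/541]
step 1: S = H·P̄·Hᵀ + R = [1927258/541]
step 1: K = P̄·Hᵀ·S⁻¹ = [194890/963629; 56641/963629; -160618/963629]
step 1: x' = x̄ + K·y = [-209195/963629, 21736802/963629, 11051096/963629]
step 1: P' = (I − K·H)·P̄ = [1832140/963629 -15672452/963629 -5477796/963629; -15672452/963629 559423888/963629 256089984/963629; -5477796/963629 256089984/963629 120149534/963629]
step 2: x̄ = F·x = [10998096/963629, -76679892/963629, -43211409/963629]
step 2: P̄ = F·P·Fᵀ + Q = [112369122/963629 -620099818/963629 -373017244/963629; -620099818/963629 6910740856/963629 3595978412/963629; -373017244/963629 3595978412/963629 1923030214/963629]
step 2: y = z − H·x̄ = [-39846327/963629]
step 2: S = H·P̄·Hᵀ + R = [1989732698/963629]
step 2: K = P̄·Hᵀ·S⁻¹ = [231521018/994866349; -1070757711/994866349; -684566874/994866349]
step 2: x' = x̄ + K·y = [1781155842/994866349, -34889446359/994866349, -16305135267/994866349]
step 2: P' = (I − K·H)·P̄ = [4761474170/994866349 -125681783534/994866349 -56161722548/994866349; -125681783534/994866349 4755169648238/994866349 2191203664240/994866349; -56161722548/994866349 2191203664240/994866349 1012728382046/994866349]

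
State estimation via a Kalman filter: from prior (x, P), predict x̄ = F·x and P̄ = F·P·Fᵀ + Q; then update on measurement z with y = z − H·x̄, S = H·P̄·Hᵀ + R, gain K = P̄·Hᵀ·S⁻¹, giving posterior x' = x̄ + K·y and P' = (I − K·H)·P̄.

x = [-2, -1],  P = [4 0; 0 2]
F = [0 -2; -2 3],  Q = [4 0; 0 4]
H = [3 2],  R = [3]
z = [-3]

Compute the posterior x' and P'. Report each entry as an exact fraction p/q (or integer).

x̄ = F·x = [2, 1]
P̄ = F·P·Fᵀ + Q = [12 -12; -12 38]
y = z − H·x̄ = [-11]
S = H·P̄·Hᵀ + R = [119]
K = P̄·Hᵀ·S⁻¹ = [12/119; 40/119]
x' = x̄ + K·y = [106/119, -321/119]
P' = (I − K·H)·P̄ = [1284/119 -1908/119; -1908/119 2922/119]

x' = [106/119, -321/119]
P' = [1284/119 -1908/119; -1908/119 2922/119]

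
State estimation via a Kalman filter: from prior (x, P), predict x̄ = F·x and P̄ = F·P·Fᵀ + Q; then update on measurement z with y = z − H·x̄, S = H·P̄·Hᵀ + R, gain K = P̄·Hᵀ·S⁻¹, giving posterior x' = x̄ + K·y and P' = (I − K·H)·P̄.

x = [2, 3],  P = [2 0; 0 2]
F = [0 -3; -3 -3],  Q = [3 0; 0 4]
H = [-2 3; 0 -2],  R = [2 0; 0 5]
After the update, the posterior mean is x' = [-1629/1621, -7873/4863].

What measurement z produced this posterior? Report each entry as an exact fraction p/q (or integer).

x̄ = F·x = [-9, -15]
P̄ = F·P·Fᵀ + Q = [21 18; 18 40]
S = H·P̄·Hᵀ + R = [230 -168; -168 165]
K = P̄·Hᵀ·S⁻¹ = [-678/1621 -1044/1621; 70/1621 -2144/4863]
x' − x̄ = [12960/1621, 65072/4863] = K·y
y = (KᵀK)⁻¹·Kᵀ·(x' − x̄) = [24, -28]
z = y + H·x̄ = [24, -28] + [-27, 30] = [-3, 2]

z = [-3, 2]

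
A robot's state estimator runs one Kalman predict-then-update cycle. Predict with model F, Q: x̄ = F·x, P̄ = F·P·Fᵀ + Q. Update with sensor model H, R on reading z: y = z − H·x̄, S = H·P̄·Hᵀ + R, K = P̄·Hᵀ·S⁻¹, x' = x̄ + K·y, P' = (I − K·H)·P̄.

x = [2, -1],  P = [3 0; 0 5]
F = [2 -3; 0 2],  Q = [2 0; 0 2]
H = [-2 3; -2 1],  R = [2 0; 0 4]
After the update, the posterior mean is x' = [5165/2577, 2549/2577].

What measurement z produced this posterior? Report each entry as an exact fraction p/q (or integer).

x̄ = F·x = [7, -2]
P̄ = F·P·Fᵀ + Q = [59 -30; -30 22]
S = H·P̄·Hᵀ + R = [796 542; 542 382]
K = P̄·Hᵀ·S⁻¹ = [190/2577 -1268/2577; 922/2577 -755/2577]
x' − x̄ = [-12874/2577, 7703/2577] = K·y
y = (KᵀK)⁻¹·Kᵀ·(x' − x̄) = [19, 13]
z = y + H·x̄ = [19, 13] + [-20, -16] = [-1, -3]

z = [-1, -3]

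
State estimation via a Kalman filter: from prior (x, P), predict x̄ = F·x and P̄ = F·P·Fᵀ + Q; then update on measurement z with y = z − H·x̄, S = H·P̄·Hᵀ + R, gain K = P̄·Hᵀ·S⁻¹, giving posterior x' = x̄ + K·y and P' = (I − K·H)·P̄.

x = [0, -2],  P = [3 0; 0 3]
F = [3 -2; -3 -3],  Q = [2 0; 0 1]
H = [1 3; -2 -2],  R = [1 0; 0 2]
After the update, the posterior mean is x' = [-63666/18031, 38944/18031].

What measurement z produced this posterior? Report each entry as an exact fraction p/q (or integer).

x̄ = F·x = [4, 6]
P̄ = F·P·Fᵀ + Q = [41 -9; -9 55]
S = H·P̄·Hᵀ + R = [483 -340; -340 314]
K = P̄·Hᵀ·S⁻¹ = [-8682/18031 -13076/18031; 8852/18031 4302/18031]
x' − x̄ = [-135790/18031, -69242/18031] = K·y
y = (KᵀK)⁻¹·Kᵀ·(x' − x̄) = [-19, 23]
z = y + H·x̄ = [-19, 23] + [22, -20] = [3, 3]

z = [3, 3]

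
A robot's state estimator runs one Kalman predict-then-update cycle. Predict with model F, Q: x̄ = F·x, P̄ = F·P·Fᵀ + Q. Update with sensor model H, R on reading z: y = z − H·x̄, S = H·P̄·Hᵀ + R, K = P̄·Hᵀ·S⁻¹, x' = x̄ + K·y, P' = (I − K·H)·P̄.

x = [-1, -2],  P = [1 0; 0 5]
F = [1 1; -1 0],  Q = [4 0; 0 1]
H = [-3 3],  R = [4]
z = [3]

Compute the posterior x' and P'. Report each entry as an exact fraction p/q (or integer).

x̄ = F·x = [-3, 1]
P̄ = F·P·Fᵀ + Q = [10 -1; -1 2]
y = z − H·x̄ = [-9]
S = H·P̄·Hᵀ + R = [130]
K = P̄·Hᵀ·S⁻¹ = [-33/130; 9/130]
x' = x̄ + K·y = [-93/130, 49/130]
P' = (I − K·H)·P̄ = [211/130 167/130; 167/130 179/130]

x' = [-93/130, 49/130]
P' = [211/130 167/130; 167/130 179/130]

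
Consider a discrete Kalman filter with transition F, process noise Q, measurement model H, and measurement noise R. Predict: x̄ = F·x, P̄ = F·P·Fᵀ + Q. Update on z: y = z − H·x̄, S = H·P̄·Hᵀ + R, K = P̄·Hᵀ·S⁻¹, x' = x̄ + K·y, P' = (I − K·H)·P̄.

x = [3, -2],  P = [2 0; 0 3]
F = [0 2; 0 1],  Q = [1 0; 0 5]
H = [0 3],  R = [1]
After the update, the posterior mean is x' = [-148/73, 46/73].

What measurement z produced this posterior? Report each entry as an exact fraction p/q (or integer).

z = [2]

x̄ = F·x = [-4, -2]
P̄ = F·P·Fᵀ + Q = [13 6; 6 8]
S = H·P̄·Hᵀ + R = [73]
K = P̄·Hᵀ·S⁻¹ = [18/73; 24/73]
x' − x̄ = [144/73, 192/73] = K·y
y = (KᵀK)⁻¹·Kᵀ·(x' − x̄) = [8]
z = y + H·x̄ = [8] + [-6] = [2]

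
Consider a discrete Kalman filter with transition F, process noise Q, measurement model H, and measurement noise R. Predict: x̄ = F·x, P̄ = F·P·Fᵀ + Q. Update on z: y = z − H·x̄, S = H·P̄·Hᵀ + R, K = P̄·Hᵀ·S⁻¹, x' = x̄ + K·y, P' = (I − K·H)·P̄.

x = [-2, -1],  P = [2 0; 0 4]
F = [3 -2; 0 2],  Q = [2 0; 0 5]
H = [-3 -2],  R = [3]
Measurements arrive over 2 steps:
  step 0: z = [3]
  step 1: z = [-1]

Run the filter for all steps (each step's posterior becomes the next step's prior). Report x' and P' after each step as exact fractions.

step 0: x̄ = F·x = [-4, -2]
step 0: P̄ = F·P·Fᵀ + Q = [36 -16; -16 21]
step 0: y = z − H·x̄ = [-13]
step 0: S = H·P̄·Hᵀ + R = [219]
step 0: K = P̄·Hᵀ·S⁻¹ = [-76/219; 2/73]
step 0: x' = x̄ + K·y = [112/219, -172/73]
step 0: P' = (I − K·H)·P̄ = [2108/219 -1016/73; -1016/73 1521/73]
step 1: x̄ = F·x = [456/73, -344/73]
step 1: P̄ = F·P·Fᵀ + Q = [24746/73 -12180/73; -12180/73 6449/73]
step 1: y = z − H·x̄ = [607/73]
step 1: S = H·P̄·Hᵀ + R = [102569/73]
step 1: K = P̄·Hᵀ·S⁻¹ = [-49878/102569; 23642/102569]
step 1: x' = x̄ + K·y = [225966/102569, -286754/102569]
step 1: P' = (I − K·H)·P̄ = [689830/102569 -959928/102569; -959928/102569 1404429/102569]

step 0: x' = [112/219, -172/73], P' = [2108/219 -1016/73; -1016/73 1521/73]
step 1: x' = [225966/102569, -286754/102569], P' = [689830/102569 -959928/102569; -959928/102569 1404429/102569]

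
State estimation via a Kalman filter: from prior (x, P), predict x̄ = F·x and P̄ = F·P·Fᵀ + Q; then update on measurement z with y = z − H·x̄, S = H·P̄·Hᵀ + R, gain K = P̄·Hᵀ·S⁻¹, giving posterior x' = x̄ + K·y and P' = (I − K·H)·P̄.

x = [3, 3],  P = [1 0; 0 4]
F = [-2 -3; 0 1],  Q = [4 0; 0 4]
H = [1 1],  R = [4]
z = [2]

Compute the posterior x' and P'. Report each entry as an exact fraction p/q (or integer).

x̄ = F·x = [-15, 3]
P̄ = F·P·Fᵀ + Q = [44 -12; -12 8]
y = z − H·x̄ = [14]
S = H·P̄·Hᵀ + R = [32]
K = P̄·Hᵀ·S⁻¹ = [1; -1/8]
x' = x̄ + K·y = [-1, 5/4]
P' = (I − K·H)·P̄ = [12 -8; -8 15/2]

x' = [-1, 5/4]
P' = [12 -8; -8 15/2]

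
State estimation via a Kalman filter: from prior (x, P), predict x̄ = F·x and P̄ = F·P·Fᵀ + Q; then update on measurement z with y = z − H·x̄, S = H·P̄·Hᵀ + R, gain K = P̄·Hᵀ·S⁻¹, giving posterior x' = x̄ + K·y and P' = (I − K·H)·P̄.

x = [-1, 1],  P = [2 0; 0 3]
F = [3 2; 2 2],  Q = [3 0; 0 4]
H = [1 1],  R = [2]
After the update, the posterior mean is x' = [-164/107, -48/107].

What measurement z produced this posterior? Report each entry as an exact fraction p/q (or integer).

z = [-2]

x̄ = F·x = [-1, 0]
P̄ = F·P·Fᵀ + Q = [33 24; 24 24]
S = H·P̄·Hᵀ + R = [107]
K = P̄·Hᵀ·S⁻¹ = [57/107; 48/107]
x' − x̄ = [-57/107, -48/107] = K·y
y = (KᵀK)⁻¹·Kᵀ·(x' − x̄) = [-1]
z = y + H·x̄ = [-1] + [-1] = [-2]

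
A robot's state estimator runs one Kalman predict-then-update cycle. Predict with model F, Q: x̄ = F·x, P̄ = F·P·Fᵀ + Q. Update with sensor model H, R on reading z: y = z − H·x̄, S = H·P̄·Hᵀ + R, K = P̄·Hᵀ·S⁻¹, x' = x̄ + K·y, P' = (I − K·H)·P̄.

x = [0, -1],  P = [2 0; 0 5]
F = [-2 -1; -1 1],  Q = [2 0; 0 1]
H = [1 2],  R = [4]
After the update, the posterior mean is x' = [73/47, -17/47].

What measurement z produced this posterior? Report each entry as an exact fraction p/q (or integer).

x̄ = F·x = [1, -1]
P̄ = F·P·Fᵀ + Q = [15 -1; -1 8]
S = H·P̄·Hᵀ + R = [47]
K = P̄·Hᵀ·S⁻¹ = [13/47; 15/47]
x' − x̄ = [26/47, 30/47] = K·y
y = (KᵀK)⁻¹·Kᵀ·(x' − x̄) = [2]
z = y + H·x̄ = [2] + [-1] = [1]

z = [1]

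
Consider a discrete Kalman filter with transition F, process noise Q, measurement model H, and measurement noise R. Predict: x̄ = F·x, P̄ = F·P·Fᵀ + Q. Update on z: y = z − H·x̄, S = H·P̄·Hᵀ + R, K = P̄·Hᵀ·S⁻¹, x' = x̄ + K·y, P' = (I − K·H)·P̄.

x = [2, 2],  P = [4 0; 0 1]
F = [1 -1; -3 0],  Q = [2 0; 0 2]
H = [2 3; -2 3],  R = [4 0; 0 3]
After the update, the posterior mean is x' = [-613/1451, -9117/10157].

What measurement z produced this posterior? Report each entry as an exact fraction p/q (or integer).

z = [-3, -2]

x̄ = F·x = [0, -6]
P̄ = F·P·Fᵀ + Q = [7 -12; -12 38]
S = H·P̄·Hᵀ + R = [230 314; 314 517]
K = P̄·Hᵀ·S⁻¹ = [309/1451 -328/1451; 1599/10157 1740/10157]
x' − x̄ = [-613/1451, 51825/10157] = K·y
y = (KᵀK)⁻¹·Kᵀ·(x' − x̄) = [15, 16]
z = y + H·x̄ = [15, 16] + [-18, -18] = [-3, -2]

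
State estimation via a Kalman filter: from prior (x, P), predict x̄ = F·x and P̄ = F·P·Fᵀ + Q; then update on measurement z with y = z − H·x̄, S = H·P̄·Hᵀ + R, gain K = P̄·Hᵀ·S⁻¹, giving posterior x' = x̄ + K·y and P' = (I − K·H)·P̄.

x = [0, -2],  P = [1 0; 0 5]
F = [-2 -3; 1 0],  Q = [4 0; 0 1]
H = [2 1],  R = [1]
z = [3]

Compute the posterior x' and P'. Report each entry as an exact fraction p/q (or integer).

x̄ = F·x = [6, 0]
P̄ = F·P·Fᵀ + Q = [53 -2; -2 2]
y = z − H·x̄ = [-9]
S = H·P̄·Hᵀ + R = [207]
K = P̄·Hᵀ·S⁻¹ = [104/207; -2/207]
x' = x̄ + K·y = [34/23, 2/23]
P' = (I − K·H)·P̄ = [155/207 -206/207; -206/207 410/207]

x' = [34/23, 2/23]
P' = [155/207 -206/207; -206/207 410/207]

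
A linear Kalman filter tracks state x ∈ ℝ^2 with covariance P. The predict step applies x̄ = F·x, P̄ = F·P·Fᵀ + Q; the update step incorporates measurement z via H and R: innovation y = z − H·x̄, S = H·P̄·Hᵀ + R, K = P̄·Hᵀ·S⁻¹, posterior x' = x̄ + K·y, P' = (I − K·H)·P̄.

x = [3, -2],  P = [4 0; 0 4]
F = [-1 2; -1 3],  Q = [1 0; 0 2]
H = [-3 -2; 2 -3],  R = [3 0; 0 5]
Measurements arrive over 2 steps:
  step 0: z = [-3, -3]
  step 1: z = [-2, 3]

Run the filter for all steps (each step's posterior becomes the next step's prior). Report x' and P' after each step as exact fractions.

step 0: x̄ = F·x = [-7, -9]
step 0: P̄ = F·P·Fᵀ + Q = [21 28; 28 42]
step 0: y = z − H·x̄ = [-42, -16]
step 0: S = H·P̄·Hᵀ + R = [696 266; 266 131]
step 0: K = P̄·Hᵀ·S⁻¹ = [-4417/20420 1211/10210; -847/5105 -1008/5105]
step 0: x' = x̄ + K·y = [1911/10210, 5757/5105]
step 0: P' = (I − K·H)·P̄ = [4921/20420 -189/5105; -189/5105 1554/5105]
step 1: x̄ = F·x = [21117/10210, 32631/10210]
step 1: P̄ = F·P·Fᵀ + Q = [53229/20420 45997/20420; 45997/20420 106241/20420]
step 1: y = z − H·x̄ = [108193/10210, 86289/10210]
step 1: S = H·P̄·Hᵀ + R = [1517249/20420 548057/20420; 548057/20420 719221/20420]
step 1: K = P̄·Hᵀ·S⁻¹ = [-8018236/38730209 4411955/38730209; -6258919/38730209 -7440018/38730209]
step 1: x' = x̄ + K·y = [32424290/38730209, -5421889/38730209]
step 1: P' = (I − K·H)·P̄ = [8944898/38730209 -1389993/38730209; -1389993/38730209 11473368/38730209]

step 0: x' = [1911/10210, 5757/5105], P' = [4921/20420 -189/5105; -189/5105 1554/5105]
step 1: x' = [32424290/38730209, -5421889/38730209], P' = [8944898/38730209 -1389993/38730209; -1389993/38730209 11473368/38730209]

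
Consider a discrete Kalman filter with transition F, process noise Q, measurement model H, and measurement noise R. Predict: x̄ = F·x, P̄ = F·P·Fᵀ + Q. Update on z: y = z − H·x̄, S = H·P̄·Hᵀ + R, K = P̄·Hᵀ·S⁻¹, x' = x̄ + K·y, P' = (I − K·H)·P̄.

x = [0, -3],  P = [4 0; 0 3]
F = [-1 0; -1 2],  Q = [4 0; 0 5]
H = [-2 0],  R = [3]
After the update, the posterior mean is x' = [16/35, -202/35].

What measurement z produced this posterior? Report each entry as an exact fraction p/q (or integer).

z = [-1]

x̄ = F·x = [0, -6]
P̄ = F·P·Fᵀ + Q = [8 4; 4 21]
S = H·P̄·Hᵀ + R = [35]
K = P̄·Hᵀ·S⁻¹ = [-16/35; -8/35]
x' − x̄ = [16/35, 8/35] = K·y
y = (KᵀK)⁻¹·Kᵀ·(x' − x̄) = [-1]
z = y + H·x̄ = [-1] + [0] = [-1]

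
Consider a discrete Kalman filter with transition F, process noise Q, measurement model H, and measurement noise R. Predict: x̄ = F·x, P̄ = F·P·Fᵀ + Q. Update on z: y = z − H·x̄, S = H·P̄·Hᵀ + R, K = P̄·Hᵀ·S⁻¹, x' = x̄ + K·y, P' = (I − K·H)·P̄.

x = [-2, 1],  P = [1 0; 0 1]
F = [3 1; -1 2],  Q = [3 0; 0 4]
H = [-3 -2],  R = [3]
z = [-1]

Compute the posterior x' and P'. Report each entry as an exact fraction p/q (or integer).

x̄ = F·x = [-5, 4]
P̄ = F·P·Fᵀ + Q = [13 -1; -1 9]
y = z − H·x̄ = [-8]
S = H·P̄·Hᵀ + R = [144]
K = P̄·Hᵀ·S⁻¹ = [-37/144; -5/48]
x' = x̄ + K·y = [-53/18, 29/6]
P' = (I − K·H)·P̄ = [503/144 -233/48; -233/48 119/16]

x' = [-53/18, 29/6]
P' = [503/144 -233/48; -233/48 119/16]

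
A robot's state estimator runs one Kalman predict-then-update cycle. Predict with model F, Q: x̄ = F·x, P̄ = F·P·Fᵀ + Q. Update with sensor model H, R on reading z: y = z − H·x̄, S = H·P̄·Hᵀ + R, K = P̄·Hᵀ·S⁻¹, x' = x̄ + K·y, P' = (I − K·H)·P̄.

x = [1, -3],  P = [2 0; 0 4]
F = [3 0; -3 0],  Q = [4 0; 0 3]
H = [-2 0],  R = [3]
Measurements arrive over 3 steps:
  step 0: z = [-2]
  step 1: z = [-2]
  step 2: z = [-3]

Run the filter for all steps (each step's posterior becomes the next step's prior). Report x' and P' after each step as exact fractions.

step 0: x̄ = F·x = [3, -3]
step 0: P̄ = F·P·Fᵀ + Q = [22 -18; -18 21]
step 0: y = z − H·x̄ = [4]
step 0: S = H·P̄·Hᵀ + R = [91]
step 0: K = P̄·Hᵀ·S⁻¹ = [-44/91; 36/91]
step 0: x' = x̄ + K·y = [97/91, -129/91]
step 0: P' = (I − K·H)·P̄ = [66/91 -54/91; -54/91 615/91]
step 1: x̄ = F·x = [291/91, -291/91]
step 1: P̄ = F·P·Fᵀ + Q = [958/91 -594/91; -594/91 867/91]
step 1: y = z − H·x̄ = [400/91]
step 1: S = H·P̄·Hᵀ + R = [4105/91]
step 1: K = P̄·Hᵀ·S⁻¹ = [-1916/4105; 1188/4105]
step 1: x' = x̄ + K·y = [941/821, -1581/821]
step 1: P' = (I − K·H)·P̄ = [2874/4105 -1782/4105; -1782/4105 23601/4105]
step 2: x̄ = F·x = [2823/821, -2823/821]
step 2: P̄ = F·P·Fᵀ + Q = [42286/4105 -25866/4105; -25866/4105 38181/4105]
step 2: y = z − H·x̄ = [3183/821]
step 2: S = H·P̄·Hᵀ + R = [181459/4105]
step 2: K = P̄·Hᵀ·S⁻¹ = [-84572/181459; 51732/181459]
step 2: x' = x̄ + K·y = [296061/181459, -423381/181459]
step 2: P' = (I − K·H)·P̄ = [126858/181459 -77598/181459; -77598/181459 1035831/181459]

step 0: x' = [97/91, -129/91], P' = [66/91 -54/91; -54/91 615/91]
step 1: x' = [941/821, -1581/821], P' = [2874/4105 -1782/4105; -1782/4105 23601/4105]
step 2: x' = [296061/181459, -423381/181459], P' = [126858/181459 -77598/181459; -77598/181459 1035831/181459]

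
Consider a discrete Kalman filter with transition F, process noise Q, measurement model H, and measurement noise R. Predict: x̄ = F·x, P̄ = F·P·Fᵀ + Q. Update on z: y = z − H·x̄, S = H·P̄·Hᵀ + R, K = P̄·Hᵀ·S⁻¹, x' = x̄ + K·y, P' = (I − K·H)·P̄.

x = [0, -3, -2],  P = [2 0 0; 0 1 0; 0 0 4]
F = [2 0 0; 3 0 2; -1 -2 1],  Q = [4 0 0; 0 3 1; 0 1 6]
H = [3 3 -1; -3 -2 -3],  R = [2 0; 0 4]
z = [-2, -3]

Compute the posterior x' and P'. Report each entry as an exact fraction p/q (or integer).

x' = [238516/137991, -99803/45997, 108557/137991]
P' = [478420/137991 -171168/45997 -139012/137991; -171168/45997 192014/45997 49800/45997; -139012/137991 49800/45997 89176/137991]

x̄ = F·x = [0, -4, 4]
P̄ = F·P·Fᵀ + Q = [12 12 -4; 12 37 3; -4 3 16]
y = z − H·x̄ = [14, 1]
S = H·P̄·Hᵀ + R = [681 -459; -459 512]
K = P̄·Hᵀ·S⁻¹ = [16880/137991 732/45997; 6369/45997 -4981/45997; -29006/137991 -12441/45997]
x' = x̄ + K·y = [238516/137991, -99803/45997, 108557/137991]
P' = (I − K·H)·P̄ = [478420/137991 -171168/45997 -139012/137991; -171168/45997 192014/45997 49800/45997; -139012/137991 49800/45997 89176/137991]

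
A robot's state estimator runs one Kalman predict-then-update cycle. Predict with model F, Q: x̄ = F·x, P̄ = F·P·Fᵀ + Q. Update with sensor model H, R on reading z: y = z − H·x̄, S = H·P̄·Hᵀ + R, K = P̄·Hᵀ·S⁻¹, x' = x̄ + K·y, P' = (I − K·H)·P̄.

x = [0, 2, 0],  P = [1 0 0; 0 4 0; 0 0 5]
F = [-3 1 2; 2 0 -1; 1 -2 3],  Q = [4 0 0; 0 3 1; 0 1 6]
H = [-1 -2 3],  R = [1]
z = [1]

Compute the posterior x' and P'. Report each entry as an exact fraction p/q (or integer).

x̄ = F·x = [2, 0, -4]
P̄ = F·P·Fᵀ + Q = [37 -16 19; -16 12 -12; 19 -12 68]
y = z − H·x̄ = [15]
S = H·P̄·Hᵀ + R = [664]
K = P̄·Hᵀ·S⁻¹ = [13/166; -11/166; 209/664]
x' = x̄ + K·y = [527/166, -165/166, 479/664]
P' = (I − K·H)·P̄ = [2733/83 -1042/83 437/166; -1042/83 754/83 307/166; 437/166 307/166 1471/664]

x' = [527/166, -165/166, 479/664]
P' = [2733/83 -1042/83 437/166; -1042/83 754/83 307/166; 437/166 307/166 1471/664]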